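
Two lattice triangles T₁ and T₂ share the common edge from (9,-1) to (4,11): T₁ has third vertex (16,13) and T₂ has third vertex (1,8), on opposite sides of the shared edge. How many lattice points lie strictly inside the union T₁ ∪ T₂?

The union is the simple quadrilateral with vertices (9,-1), (16,13), (4,11), (1,8) in order.
The shoelace formula gives twice the area as |[9·13 − 16·(-1)] + [16·11 − 4·13] + [4·8 − 1·11] + [1·(-1) − 9·8]| = 205, so the area is 102.5.
Summing gcd(|Δx|,|Δy|) over the edges gives the boundary count: gcd(7,14) + gcd(12,2) + gcd(3,3) + gcd(8,9) = 7+2+3+1 = 13.
By Pick's theorem I = A − B/2 + 1 = 102.5 − 13/2 + 1 = 97.

97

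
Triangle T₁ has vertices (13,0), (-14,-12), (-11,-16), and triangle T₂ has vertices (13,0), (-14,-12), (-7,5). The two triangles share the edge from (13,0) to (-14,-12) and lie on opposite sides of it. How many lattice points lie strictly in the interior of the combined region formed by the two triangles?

253

The union is the simple quadrilateral with vertices (13,0), (-11,-16), (-14,-12), (-7,5) in order.
The shoelace formula gives twice the area as |[13·(-16) − (-11)·0] + [(-11)·(-12) − (-14)·(-16)] + [(-14)·5 − (-7)·(-12)] + [(-7)·0 − 13·5]| = 519, so the area is 519/2.
The number of boundary lattice points is Σ gcd(|Δx|,|Δy|) = gcd(24,16) + gcd(3,4) + gcd(7,17) + gcd(20,5) = 8+1+1+5 = 15.
By Pick's theorem I = A − B/2 + 1 = 519/2 − 15/2 + 1 = 253.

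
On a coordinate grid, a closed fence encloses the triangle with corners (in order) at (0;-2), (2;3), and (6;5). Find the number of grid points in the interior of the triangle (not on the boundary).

7

By the shoelace formula, twice the signed area is |[0·3 − 2·(-2)] + [2·5 − 6·3] + [6·(-2) − 0·5]| = 16, so the area is 8.
Summing gcd(|Δx|,|Δy|) over the edges gives the boundary count: gcd(2,5) + gcd(4,2) + gcd(6,7) = 1+2+1 = 4.
Pick's theorem gives I = A − B/2 + 1 = 8 − 4/2 + 1 = 7.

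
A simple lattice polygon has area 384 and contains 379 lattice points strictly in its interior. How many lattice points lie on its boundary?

Pick's theorem gives A = I + B/2 − 1, so B = 2(A − I + 1) = 2(384 − 379 + 1) = 12.

12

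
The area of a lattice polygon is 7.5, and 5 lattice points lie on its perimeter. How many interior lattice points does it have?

6

From Pick's theorem, I = A − B/2 + 1 = 7.5 − 5/2 + 1 = 6.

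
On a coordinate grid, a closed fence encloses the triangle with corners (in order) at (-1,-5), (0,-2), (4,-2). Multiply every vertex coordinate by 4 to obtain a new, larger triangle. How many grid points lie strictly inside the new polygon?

85

The shoelace formula gives twice the area as |((-1)·(-2) − 0·(-5)) + (0·(-2) − 4·(-2)) + (4·(-5) − (-1)·(-2))| = 12, so the area is 6.
Summing gcd(|Δx|,|Δy|) over the edges gives the boundary count: gcd(1,3) + gcd(4,0) + gcd(5,3) = 1+4+1 = 6.
Scaling by 4 multiplies the area by 4² = 16 (so the new area is 96) and multiplies the boundary lattice-point count by 4, giving 24.
By Pick's theorem, the interior count of the dilated polygon is 96 − 24/2 + 1 = 85.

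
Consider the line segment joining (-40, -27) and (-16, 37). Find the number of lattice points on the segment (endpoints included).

9

The number of lattice points on a segment between lattice points is gcd(|Δx|,|Δy|) + 1 = gcd(24,64) + 1 = 8 + 1 = 9.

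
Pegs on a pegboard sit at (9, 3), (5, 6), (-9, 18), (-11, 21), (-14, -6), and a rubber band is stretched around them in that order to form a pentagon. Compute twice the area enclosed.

564

By the shoelace formula, twice the signed area is |(9·6 − 5·3) + (5·18 − (-9)·6) + ((-9)·21 − (-11)·18) + ((-11)·(-6) − (-14)·21) + ((-14)·3 − 9·(-6))| = 564, so the area is 282.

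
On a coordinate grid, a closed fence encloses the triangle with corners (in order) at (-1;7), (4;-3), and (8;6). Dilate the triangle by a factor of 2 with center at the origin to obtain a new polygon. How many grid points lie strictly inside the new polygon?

Using the shoelace formula, 2A = |((-1)·(-3) − 4·7) + (4·6 − 8·(-3)) + (8·7 − (-1)·6)| = 85, so the area is 85/2.
Along each edge there are gcd(|Δx|,|Δy|)+1 lattice points, so counting each shared vertex once the boundary has gcd(5,10) + gcd(4,9) + gcd(9,1) = 5+1+1 = 7.
Scaling by 2 multiplies the area by 2² = 4 (so the new area is 170) and multiplies the boundary lattice-point count by 2, giving 14.
By Pick's theorem, the interior count of the dilated polygon is 170 − 14/2 + 1 = 164.

164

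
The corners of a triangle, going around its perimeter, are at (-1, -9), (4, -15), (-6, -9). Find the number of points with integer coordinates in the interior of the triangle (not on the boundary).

The shoelace formula gives twice the area as |((-1)·(-15) − 4·(-9)) + (4·(-9) − (-6)·(-15)) + ((-6)·(-9) − (-1)·(-9))| = 30, so the area is 15.
Along each edge there are gcd(|Δx|,|Δy|)+1 lattice points, so counting each shared vertex once the boundary has gcd(5,6) + gcd(10,6) + gcd(5,0) = 1+2+5 = 8.
Pick's theorem gives I = A − B/2 + 1 = 15 − 8/2 + 1 = 12.

12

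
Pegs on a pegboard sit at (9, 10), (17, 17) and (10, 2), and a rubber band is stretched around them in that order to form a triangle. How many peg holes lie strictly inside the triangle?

Using the shoelace formula, 2A = |[9·17 − 17·10] + [17·2 − 10·17] + [10·10 − 9·2]| = 71, so the area is 71/2.
The number of boundary lattice points is Σ gcd(|Δx|,|Δy|) = gcd(8,7) + gcd(7,15) + gcd(1,8) = 1+1+1 = 3.
Pick's theorem gives I = A − B/2 + 1 = 71/2 − 3/2 + 1 = 35.

35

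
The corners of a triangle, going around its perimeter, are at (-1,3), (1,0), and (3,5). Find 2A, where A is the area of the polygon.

16

Using the shoelace formula, 2A = |[(-1)·0 − 1·3] + [1·5 − 3·0] + [3·3 − (-1)·5]| = 16, so the area is 8.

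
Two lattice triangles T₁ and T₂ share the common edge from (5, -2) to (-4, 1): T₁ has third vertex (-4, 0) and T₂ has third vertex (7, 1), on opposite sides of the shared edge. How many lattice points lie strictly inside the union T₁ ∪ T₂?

15

The union is the simple quadrilateral with vertices (5, -2), (-4, 0), (-4, 1), (7, 1) in order.
By the shoelace formula, twice the signed area is |(5·0 − (-4)·(-2)) + ((-4)·1 − (-4)·0) + ((-4)·1 − 7·1) + (7·(-2) − 5·1)| = 42, so the area is 21.
The number of boundary lattice points is Σ gcd(|Δx|,|Δy|) = gcd(9,2) + gcd(0,1) + gcd(11,0) + gcd(2,3) = 1+1+11+1 = 14.
By Pick's theorem I = A − B/2 + 1 = 21 − 14/2 + 1 = 15.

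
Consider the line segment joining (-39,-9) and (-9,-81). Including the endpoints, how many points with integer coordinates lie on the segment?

The number of lattice points on a segment between lattice points is gcd(|Δx|,|Δy|) + 1 = gcd(30,72) + 1 = 6 + 1 = 7.

7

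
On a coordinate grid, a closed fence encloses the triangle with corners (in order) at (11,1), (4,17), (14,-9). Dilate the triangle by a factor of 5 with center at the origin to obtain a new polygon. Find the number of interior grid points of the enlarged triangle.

By the shoelace formula, twice the signed area is |(11·17 − 4·1) + (4·(-9) − 14·17) + (14·1 − 11·(-9))| = 22, so the area is 11.
Summing gcd(|Δx|,|Δy|) over the edges gives the boundary count: gcd(7,16) + gcd(10,26) + gcd(3,10) = 1+2+1 = 4.
Scaling by 5 multiplies the area by 5² = 25 (so the new area is 275) and multiplies the boundary lattice-point count by 5, giving 20.
By Pick's theorem, the interior count of the dilated polygon is 275 − 20/2 + 1 = 266.

266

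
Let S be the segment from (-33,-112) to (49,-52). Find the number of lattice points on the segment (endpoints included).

The number of lattice points on a segment between lattice points is gcd(|Δx|,|Δy|) + 1 = gcd(82,60) + 1 = 2 + 1 = 3.

3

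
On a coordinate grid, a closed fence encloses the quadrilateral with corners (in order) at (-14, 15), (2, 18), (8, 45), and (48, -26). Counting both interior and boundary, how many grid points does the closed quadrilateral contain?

1178

The shoelace formula gives twice the area as |((-14)·18 − 2·15) + (2·45 − 8·18) + (8·(-26) − 48·45) + (48·15 − (-14)·(-26))| = 2348, so the area is 1174.
The number of boundary lattice points is Σ gcd(|Δx|,|Δy|) = gcd(16,3) + gcd(6,27) + gcd(40,71) + gcd(62,41) = 1+3+1+1 = 6.
Pick's theorem gives I = A − B/2 + 1 = 1174 − 6/2 + 1 = 1172, so the closed region contains I + B = 1172 + 6 = 1178 lattice points.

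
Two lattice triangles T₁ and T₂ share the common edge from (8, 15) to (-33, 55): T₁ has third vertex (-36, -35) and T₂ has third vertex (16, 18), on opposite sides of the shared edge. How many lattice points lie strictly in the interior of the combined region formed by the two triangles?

2124

The union is the simple quadrilateral with vertices (8, 15), (-36, -35), (-33, 55), (16, 18) in order.
Using the shoelace formula, 2A = |(8·(-35) − (-36)·15) + ((-36)·55 − (-33)·(-35)) + ((-33)·18 − 16·55) + (16·15 − 8·18)| = 4253, so the area is 4253/2.
The number of boundary lattice points is Σ gcd(|Δx|,|Δy|) = gcd(44,50) + gcd(3,90) + gcd(49,37) + gcd(8,3) = 2+3+1+1 = 7.
By Pick's theorem I = A − B/2 + 1 = 4253/2 − 7/2 + 1 = 2124.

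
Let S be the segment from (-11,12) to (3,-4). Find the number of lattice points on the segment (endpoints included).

The number of lattice points on a segment between lattice points is gcd(|Δx|,|Δy|) + 1 = gcd(14,16) + 1 = 2 + 1 = 3.

3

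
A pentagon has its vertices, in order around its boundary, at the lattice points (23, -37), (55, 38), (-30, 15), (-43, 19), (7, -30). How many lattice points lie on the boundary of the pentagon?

Along each edge there are gcd(|Δx|,|Δy|)+1 lattice points, so counting each shared vertex once the boundary has gcd(32,75) + gcd(85,23) + gcd(13,4) + gcd(50,49) + gcd(16,7) = 1+1+1+1+1 = 5.

5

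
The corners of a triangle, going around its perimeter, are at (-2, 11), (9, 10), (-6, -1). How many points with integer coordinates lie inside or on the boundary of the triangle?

72

Using the shoelace formula, 2A = |((-2)·10 − 9·11) + (9·(-1) − (-6)·10) + ((-6)·11 − (-2)·(-1))| = 136, so the area is 68.
Along each edge there are gcd(|Δx|,|Δy|)+1 lattice points, so counting each shared vertex once the boundary has gcd(11,1) + gcd(15,11) + gcd(4,12) = 1+1+4 = 6.
Pick's theorem gives I = A − B/2 + 1 = 68 − 6/2 + 1 = 66, so the closed region contains I + B = 66 + 6 = 72 lattice points.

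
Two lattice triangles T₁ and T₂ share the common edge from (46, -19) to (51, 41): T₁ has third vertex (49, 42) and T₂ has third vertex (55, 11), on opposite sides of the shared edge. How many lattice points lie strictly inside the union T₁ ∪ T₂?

The union is the simple quadrilateral with vertices (46, -19), (49, 42), (51, 41), (55, 11) in order.
By the shoelace formula, twice the signed area is |[46·42 − 49·(-19)] + [49·41 − 51·42] + [51·11 − 55·41] + [55·(-19) − 46·11]| = 515, so the area is 257.5.
The number of boundary lattice points is Σ gcd(|Δx|,|Δy|) = gcd(3,61) + gcd(2,1) + gcd(4,30) + gcd(9,30) = 1+1+2+3 = 7.
By Pick's theorem I = A − B/2 + 1 = 257.5 − 7/2 + 1 = 255.

255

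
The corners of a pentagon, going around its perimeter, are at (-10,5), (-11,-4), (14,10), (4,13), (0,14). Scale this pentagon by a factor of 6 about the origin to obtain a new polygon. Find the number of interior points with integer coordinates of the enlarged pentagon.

The shoelace formula gives twice the area as |[(-10)·(-4) − (-11)·5] + [(-11)·10 − 14·(-4)] + [14·13 − 4·10] + [4·14 − 0·13] + [0·5 − (-10)·14]| = 379, so the area is 189.5.
Summing gcd(|Δx|,|Δy|) over the edges gives the boundary count: gcd(1,9) + gcd(25,14) + gcd(10,3) + gcd(4,1) + gcd(10,9) = 1+1+1+1+1 = 5.
Scaling by 6 multiplies the area by 6² = 36 (so the new area is 6822) and multiplies the boundary lattice-point count by 6, giving 30.
By Pick's theorem, the interior count of the dilated polygon is 6822 − 30/2 + 1 = 6808.

6808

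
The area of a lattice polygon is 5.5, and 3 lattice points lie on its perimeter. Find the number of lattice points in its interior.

Pick's theorem A = I + B/2 − 1 rearranges to I = A − B/2 + 1 = 5.5 − 3/2 + 1 = 5.

5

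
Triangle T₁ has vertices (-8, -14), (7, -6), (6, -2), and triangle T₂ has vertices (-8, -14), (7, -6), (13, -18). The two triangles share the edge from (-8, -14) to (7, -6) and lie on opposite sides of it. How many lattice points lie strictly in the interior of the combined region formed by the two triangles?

144

The union is the simple quadrilateral with vertices (-8, -14), (6, -2), (7, -6), (13, -18) in order.
The shoelace formula gives twice the area as |((-8)·(-2) − 6·(-14)) + (6·(-6) − 7·(-2)) + (7·(-18) − 13·(-6)) + (13·(-14) − (-8)·(-18))| = 296, so the area is 148.
The number of boundary lattice points is Σ gcd(|Δx|,|Δy|) = gcd(14,12) + gcd(1,4) + gcd(6,12) + gcd(21,4) = 2+1+6+1 = 10.
By Pick's theorem I = A − B/2 + 1 = 148 − 10/2 + 1 = 144.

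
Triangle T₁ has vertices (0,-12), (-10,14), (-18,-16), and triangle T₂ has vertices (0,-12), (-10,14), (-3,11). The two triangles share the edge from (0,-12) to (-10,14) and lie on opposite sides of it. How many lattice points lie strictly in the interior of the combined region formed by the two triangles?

The union is the simple quadrilateral with vertices (0,-12), (-18,-16), (-10,14), (-3,11) in order.
By the shoelace formula, twice the signed area is |(0·(-16) − (-18)·(-12)) + ((-18)·14 − (-10)·(-16)) + ((-10)·11 − (-3)·14) + ((-3)·(-12) − 0·11)| = 660, so the area is 330.
Along each edge there are gcd(|Δx|,|Δy|)+1 lattice points, so counting each shared vertex once the boundary has gcd(18,4) + gcd(8,30) + gcd(7,3) + gcd(3,23) = 2+2+1+1 = 6.
By Pick's theorem I = A − B/2 + 1 = 330 − 6/2 + 1 = 328.

328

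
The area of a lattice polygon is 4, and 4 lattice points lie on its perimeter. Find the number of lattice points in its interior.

Pick's theorem A = I + B/2 − 1 rearranges to I = A − B/2 + 1 = 4 − 4/2 + 1 = 3.

3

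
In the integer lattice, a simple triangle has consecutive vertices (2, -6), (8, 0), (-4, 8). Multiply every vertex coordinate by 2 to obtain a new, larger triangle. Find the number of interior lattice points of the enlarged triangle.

229

Using the shoelace formula, 2A = |[2·0 − 8·(-6)] + [8·8 − (-4)·0] + [(-4)·(-6) − 2·8]| = 120, so the area is 60.
Along each edge there are gcd(|Δx|,|Δy|)+1 lattice points, so counting each shared vertex once the boundary has gcd(6,6) + gcd(12,8) + gcd(6,14) = 6+4+2 = 12.
Scaling by 2 multiplies the area by 2² = 4 (so the new area is 240) and multiplies the boundary lattice-point count by 2, giving 24.
By Pick's theorem, the interior count of the dilated polygon is 240 − 24/2 + 1 = 229.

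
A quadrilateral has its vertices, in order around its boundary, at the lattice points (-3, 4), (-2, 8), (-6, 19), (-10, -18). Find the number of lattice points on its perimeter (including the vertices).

The number of boundary lattice points is Σ gcd(|Δx|,|Δy|) = gcd(1,4) + gcd(4,11) + gcd(4,37) + gcd(7,22) = 1+1+1+1 = 4.

4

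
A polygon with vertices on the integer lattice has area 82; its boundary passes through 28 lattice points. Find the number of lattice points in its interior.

69

From Pick's theorem, I = A − B/2 + 1 = 82 − 28/2 + 1 = 69.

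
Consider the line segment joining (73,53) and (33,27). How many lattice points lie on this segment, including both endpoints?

3

The number of lattice points on a segment between lattice points is gcd(|Δx|,|Δy|) + 1 = gcd(40,26) + 1 = 2 + 1 = 3.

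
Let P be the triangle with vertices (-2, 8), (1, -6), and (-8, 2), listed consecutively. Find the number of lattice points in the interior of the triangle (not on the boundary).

Using the shoelace formula, 2A = |((-2)·(-6) − 1·8) + (1·2 − (-8)·(-6)) + ((-8)·8 − (-2)·2)| = 102, so the area is 51.
Along each edge there are gcd(|Δx|,|Δy|)+1 lattice points, so counting each shared vertex once the boundary has gcd(3,14) + gcd(9,8) + gcd(6,6) = 1+1+6 = 8.
By Pick's theorem A = I + B/2 − 1, so I = 51 − 8/2 + 1 = 48.

48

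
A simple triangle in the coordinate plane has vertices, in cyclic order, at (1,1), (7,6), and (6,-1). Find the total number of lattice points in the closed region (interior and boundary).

21

Using the shoelace formula, 2A = |[1·6 − 7·1] + [7·(-1) − 6·6] + [6·1 − 1·(-1)]| = 37, so the area is 18.5.
Summing gcd(|Δx|,|Δy|) over the edges gives the boundary count: gcd(6,5) + gcd(1,7) + gcd(5,2) = 1+1+1 = 3.
Pick's theorem gives I = A − B/2 + 1 = 18.5 − 3/2 + 1 = 18, so the closed region contains I + B = 18 + 3 = 21 lattice points.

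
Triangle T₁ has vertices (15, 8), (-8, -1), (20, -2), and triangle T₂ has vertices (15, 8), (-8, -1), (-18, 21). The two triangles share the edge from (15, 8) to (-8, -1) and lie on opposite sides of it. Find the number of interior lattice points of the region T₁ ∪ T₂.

The union is the simple quadrilateral with vertices (15, 8), (20, -2), (-8, -1), (-18, 21) in order.
The shoelace formula gives twice the area as |(15·(-2) − 20·8) + (20·(-1) − (-8)·(-2)) + ((-8)·21 − (-18)·(-1)) + ((-18)·8 − 15·21)| = 871, so the area is 871/2.
The number of boundary lattice points is Σ gcd(|Δx|,|Δy|) = gcd(5,10) + gcd(28,1) + gcd(10,22) + gcd(33,13) = 5+1+2+1 = 9.
By Pick's theorem I = A − B/2 + 1 = 871/2 − 9/2 + 1 = 432.

432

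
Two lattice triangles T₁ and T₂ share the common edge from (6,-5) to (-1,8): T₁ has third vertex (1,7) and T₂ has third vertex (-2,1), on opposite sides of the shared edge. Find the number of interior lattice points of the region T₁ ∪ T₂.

39

The union is the simple quadrilateral with vertices (6,-5), (1,7), (-1,8), (-2,1) in order.
Using the shoelace formula, 2A = |[6·7 − 1·(-5)] + [1·8 − (-1)·7] + [(-1)·1 − (-2)·8] + [(-2)·(-5) − 6·1]| = 81, so the area is 40.5.
Along each edge there are gcd(|Δx|,|Δy|)+1 lattice points, so counting each shared vertex once the boundary has gcd(5,12) + gcd(2,1) + gcd(1,7) + gcd(8,6) = 1+1+1+2 = 5.
By Pick's theorem I = A − B/2 + 1 = 40.5 − 5/2 + 1 = 39.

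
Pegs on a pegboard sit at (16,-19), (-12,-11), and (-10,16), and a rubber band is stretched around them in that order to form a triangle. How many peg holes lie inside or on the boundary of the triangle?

Using the shoelace formula, 2A = |(16·(-11) − (-12)·(-19)) + ((-12)·16 − (-10)·(-11)) + ((-10)·(-19) − 16·16)| = 772, so the area is 386.
The number of boundary lattice points is Σ gcd(|Δx|,|Δy|) = gcd(28,8) + gcd(2,27) + gcd(26,35) = 4+1+1 = 6.
Pick's theorem gives I = A − B/2 + 1 = 386 − 6/2 + 1 = 384, so the closed region contains I + B = 384 + 6 = 390 lattice points.

390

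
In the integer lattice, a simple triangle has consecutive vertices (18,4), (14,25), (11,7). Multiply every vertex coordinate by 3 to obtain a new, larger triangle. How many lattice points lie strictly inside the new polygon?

By the shoelace formula, twice the signed area is |[18·25 − 14·4] + [14·7 − 11·25] + [11·4 − 18·7]| = 135, so the area is 67.5.
Along each edge there are gcd(|Δx|,|Δy|)+1 lattice points, so counting each shared vertex once the boundary has gcd(4,21) + gcd(3,18) + gcd(7,3) = 1+3+1 = 5.
Scaling by 3 multiplies the area by 3² = 9 (so the new area is 1215/2) and multiplies the boundary lattice-point count by 3, giving 15.
By Pick's theorem, the interior count of the dilated polygon is 1215/2 − 15/2 + 1 = 601.

601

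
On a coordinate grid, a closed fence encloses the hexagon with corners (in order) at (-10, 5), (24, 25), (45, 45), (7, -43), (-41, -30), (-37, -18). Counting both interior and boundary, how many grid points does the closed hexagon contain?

2694

The shoelace formula gives twice the area as |[(-10)·25 − 24·5] + [24·45 − 45·25] + [45·(-43) − 7·45] + [7·(-30) − (-41)·(-43)] + [(-41)·(-18) − (-37)·(-30)] + [(-37)·5 − (-10)·(-18)]| = 5375, so the area is 5375/2.
The number of boundary lattice points is Σ gcd(|Δx|,|Δy|) = gcd(34,20) + gcd(21,20) + gcd(38,88) + gcd(48,13) + gcd(4,12) + gcd(27,23) = 2+1+2+1+4+1 = 11.
Pick's theorem gives I = A − B/2 + 1 = 5375/2 − 11/2 + 1 = 2683, so the closed region contains I + B = 2683 + 11 = 2694 lattice points.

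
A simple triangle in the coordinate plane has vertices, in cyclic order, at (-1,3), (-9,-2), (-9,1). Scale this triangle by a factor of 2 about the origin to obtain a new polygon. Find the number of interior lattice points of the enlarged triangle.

43

Using the shoelace formula, 2A = |[(-1)·(-2) − (-9)·3] + [(-9)·1 − (-9)·(-2)] + [(-9)·3 − (-1)·1]| = 24, so the area is 12.
Summing gcd(|Δx|,|Δy|) over the edges gives the boundary count: gcd(8,5) + gcd(0,3) + gcd(8,2) = 1+3+2 = 6.
Scaling by 2 multiplies the area by 2² = 4 (so the new area is 48) and multiplies the boundary lattice-point count by 2, giving 12.
By Pick's theorem, the interior count of the dilated polygon is 48 − 12/2 + 1 = 43.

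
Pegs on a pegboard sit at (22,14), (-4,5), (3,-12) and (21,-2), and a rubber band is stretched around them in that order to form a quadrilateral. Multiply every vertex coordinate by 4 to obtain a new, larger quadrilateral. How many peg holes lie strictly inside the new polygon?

By the shoelace formula, twice the signed area is |(22·5 − (-4)·14) + ((-4)·(-12) − 3·5) + (3·(-2) − 21·(-12)) + (21·14 − 22·(-2))| = 783, so the area is 783/2.
The number of boundary lattice points is Σ gcd(|Δx|,|Δy|) = gcd(26,9) + gcd(7,17) + gcd(18,10) + gcd(1,16) = 1+1+2+1 = 5.
Scaling by 4 multiplies the area by 4² = 16 (so the new area is 6264) and multiplies the boundary lattice-point count by 4, giving 20.
By Pick's theorem, the interior count of the dilated polygon is 6264 − 20/2 + 1 = 6255.

6255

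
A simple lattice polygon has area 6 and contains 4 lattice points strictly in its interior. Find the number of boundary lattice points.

6

Pick's theorem gives A = I + B/2 − 1, so B = 2(A − I + 1) = 2(6 − 4 + 1) = 6.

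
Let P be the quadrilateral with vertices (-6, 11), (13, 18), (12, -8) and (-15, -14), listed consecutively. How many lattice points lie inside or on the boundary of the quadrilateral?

Using the shoelace formula, 2A = |((-6)·18 − 13·11) + (13·(-8) − 12·18) + (12·(-14) − (-15)·(-8)) + ((-15)·11 − (-6)·(-14))| = 1108, so the area is 554.
Summing gcd(|Δx|,|Δy|) over the edges gives the boundary count: gcd(19,7) + gcd(1,26) + gcd(27,6) + gcd(9,25) = 1+1+3+1 = 6.
Pick's theorem gives I = A − B/2 + 1 = 554 − 6/2 + 1 = 552, so the closed region contains I + B = 552 + 6 = 558 lattice points.

558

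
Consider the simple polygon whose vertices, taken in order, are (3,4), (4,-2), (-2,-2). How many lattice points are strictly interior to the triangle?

15

By the shoelace formula, twice the signed area is |(3·(-2) − 4·4) + (4·(-2) − (-2)·(-2)) + ((-2)·4 − 3·(-2))| = 36, so the area is 18.
Along each edge there are gcd(|Δx|,|Δy|)+1 lattice points, so counting each shared vertex once the boundary has gcd(1,6) + gcd(6,0) + gcd(5,6) = 1+6+1 = 8.
By Pick's theorem A = I + B/2 − 1, so I = 18 − 8/2 + 1 = 15.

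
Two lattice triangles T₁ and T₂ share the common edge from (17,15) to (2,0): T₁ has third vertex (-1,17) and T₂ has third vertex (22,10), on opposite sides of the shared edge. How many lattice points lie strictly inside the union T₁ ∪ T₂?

217

The union is the simple quadrilateral with vertices (17,15), (-1,17), (2,0), (22,10) in order.
Using the shoelace formula, 2A = |[17·17 − (-1)·15] + [(-1)·0 − 2·17] + [2·10 − 22·0] + [22·15 − 17·10]| = 450, so the area is 225.
Along each edge there are gcd(|Δx|,|Δy|)+1 lattice points, so counting each shared vertex once the boundary has gcd(18,2) + gcd(3,17) + gcd(20,10) + gcd(5,5) = 2+1+10+5 = 18.
By Pick's theorem I = A − B/2 + 1 = 225 − 18/2 + 1 = 217.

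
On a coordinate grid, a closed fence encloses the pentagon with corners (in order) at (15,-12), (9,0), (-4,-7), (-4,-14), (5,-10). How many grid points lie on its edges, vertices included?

17

Along each edge there are gcd(|Δx|,|Δy|)+1 lattice points, so counting each shared vertex once the boundary has gcd(6,12) + gcd(13,7) + gcd(0,7) + gcd(9,4) + gcd(10,2) = 6+1+7+1+2 = 17.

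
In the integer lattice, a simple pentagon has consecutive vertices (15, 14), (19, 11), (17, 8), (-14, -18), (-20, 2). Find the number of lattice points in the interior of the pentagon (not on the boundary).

The shoelace formula gives twice the area as |(15·11 − 19·14) + (19·8 − 17·11) + (17·(-18) − (-14)·8) + ((-14)·2 − (-20)·(-18)) + ((-20)·14 − 15·2)| = 1028, so the area is 514.
The number of boundary lattice points is Σ gcd(|Δx|,|Δy|) = gcd(4,3) + gcd(2,3) + gcd(31,26) + gcd(6,20) + gcd(35,12) = 1+1+1+2+1 = 6.
By Pick's theorem A = I + B/2 − 1, so I = 514 − 6/2 + 1 = 512.

512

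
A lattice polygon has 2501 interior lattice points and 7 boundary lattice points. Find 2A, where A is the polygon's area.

5007

By Pick's theorem, A = I + B/2 − 1 = 2501 + 7/2 − 1 = 5007/2.
Hence 2A = 5007.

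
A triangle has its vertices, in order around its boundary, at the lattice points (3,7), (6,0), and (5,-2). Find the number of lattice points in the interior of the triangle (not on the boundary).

The shoelace formula gives twice the area as |[3·0 − 6·7] + [6·(-2) − 5·0] + [5·7 − 3·(-2)]| = 13, so the area is 13/2.
Summing gcd(|Δx|,|Δy|) over the edges gives the boundary count: gcd(3,7) + gcd(1,2) + gcd(2,9) = 1+1+1 = 3.
Pick's theorem gives I = A − B/2 + 1 = 13/2 − 3/2 + 1 = 6.

6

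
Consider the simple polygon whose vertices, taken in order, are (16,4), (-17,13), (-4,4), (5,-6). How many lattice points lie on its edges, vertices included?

6

Summing gcd(|Δx|,|Δy|) over the edges gives the boundary count: gcd(33,9) + gcd(13,9) + gcd(9,10) + gcd(11,10) = 3+1+1+1 = 6.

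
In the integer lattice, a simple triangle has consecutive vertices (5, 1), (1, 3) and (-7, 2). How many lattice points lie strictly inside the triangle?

9

By the shoelace formula, twice the signed area is |(5·3 − 1·1) + (1·2 − (-7)·3) + ((-7)·1 − 5·2)| = 20, so the area is 10.
The number of boundary lattice points is Σ gcd(|Δx|,|Δy|) = gcd(4,2) + gcd(8,1) + gcd(12,1) = 2+1+1 = 4.
By Pick's theorem A = I + B/2 − 1, so I = 10 − 4/2 + 1 = 9.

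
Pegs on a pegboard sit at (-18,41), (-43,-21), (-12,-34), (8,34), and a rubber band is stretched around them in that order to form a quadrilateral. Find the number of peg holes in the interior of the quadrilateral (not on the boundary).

By the shoelace formula, twice the signed area is |((-18)·(-21) − (-43)·41) + ((-43)·(-34) − (-12)·(-21)) + ((-12)·34 − 8·(-34)) + (8·41 − (-18)·34)| = 4155, so the area is 2077.5.
Summing gcd(|Δx|,|Δy|) over the edges gives the boundary count: gcd(25,62) + gcd(31,13) + gcd(20,68) + gcd(26,7) = 1+1+4+1 = 7.
Pick's theorem gives I = A − B/2 + 1 = 2077.5 − 7/2 + 1 = 2075.

2075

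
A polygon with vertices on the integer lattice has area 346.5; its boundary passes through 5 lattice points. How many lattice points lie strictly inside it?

From Pick's theorem, I = A − B/2 + 1 = 346.5 − 5/2 + 1 = 345.

345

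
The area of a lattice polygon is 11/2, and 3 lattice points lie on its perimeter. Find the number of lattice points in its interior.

From Pick's theorem, I = A − B/2 + 1 = 11/2 − 3/2 + 1 = 5.

5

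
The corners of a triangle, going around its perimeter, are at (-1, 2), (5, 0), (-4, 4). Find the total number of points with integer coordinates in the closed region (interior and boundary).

6

By the shoelace formula, twice the signed area is |((-1)·0 − 5·2) + (5·4 − (-4)·0) + ((-4)·2 − (-1)·4)| = 6, so the area is 3.
The number of boundary lattice points is Σ gcd(|Δx|,|Δy|) = gcd(6,2) + gcd(9,4) + gcd(3,2) = 2+1+1 = 4.
Pick's theorem gives I = A − B/2 + 1 = 3 − 4/2 + 1 = 2, so the closed region contains I + B = 2 + 4 = 6 lattice points.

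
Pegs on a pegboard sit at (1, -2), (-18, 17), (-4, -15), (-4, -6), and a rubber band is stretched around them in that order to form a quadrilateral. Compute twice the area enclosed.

The shoelace formula gives twice the area as |[1·17 − (-18)·(-2)] + [(-18)·(-15) − (-4)·17] + [(-4)·(-6) − (-4)·(-15)] + [(-4)·(-2) − 1·(-6)]| = 297, so the area is 297/2.

297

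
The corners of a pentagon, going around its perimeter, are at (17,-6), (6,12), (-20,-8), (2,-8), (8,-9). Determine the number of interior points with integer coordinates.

The shoelace formula gives twice the area as |(17·12 − 6·(-6)) + (6·(-8) − (-20)·12) + ((-20)·(-8) − 2·(-8)) + (2·(-9) − 8·(-8)) + (8·(-6) − 17·(-9))| = 759, so the area is 379.5.
The number of boundary lattice points is Σ gcd(|Δx|,|Δy|) = gcd(11,18) + gcd(26,20) + gcd(22,0) + gcd(6,1) + gcd(9,3) = 1+2+22+1+3 = 29.
Pick's theorem gives I = A − B/2 + 1 = 379.5 − 29/2 + 1 = 366.

366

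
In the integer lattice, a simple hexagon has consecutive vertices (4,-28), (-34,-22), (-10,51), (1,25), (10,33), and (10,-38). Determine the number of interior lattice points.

2137

The shoelace formula gives twice the area as |(4·(-22) − (-34)·(-28)) + ((-34)·51 − (-10)·(-22)) + ((-10)·25 − 1·51) + (1·33 − 10·25) + (10·(-38) − 10·33) + (10·(-28) − 4·(-38))| = 4350, so the area is 2175.
Along each edge there are gcd(|Δx|,|Δy|)+1 lattice points, so counting each shared vertex once the boundary has gcd(38,6) + gcd(24,73) + gcd(11,26) + gcd(9,8) + gcd(0,71) + gcd(6,10) = 2+1+1+1+71+2 = 78.
Pick's theorem gives I = A − B/2 + 1 = 2175 − 78/2 + 1 = 2137.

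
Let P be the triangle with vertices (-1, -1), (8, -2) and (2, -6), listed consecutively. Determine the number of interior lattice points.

The shoelace formula gives twice the area as |[(-1)·(-2) − 8·(-1)] + [8·(-6) − 2·(-2)] + [2·(-1) − (-1)·(-6)]| = 42, so the area is 21.
The number of boundary lattice points is Σ gcd(|Δx|,|Δy|) = gcd(9,1) + gcd(6,4) + gcd(3,5) = 1+2+1 = 4.
Pick's theorem gives I = A − B/2 + 1 = 21 − 4/2 + 1 = 20.

20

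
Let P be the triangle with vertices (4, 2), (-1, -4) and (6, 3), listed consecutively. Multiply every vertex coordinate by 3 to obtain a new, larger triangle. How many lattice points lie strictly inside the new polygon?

19

Using the shoelace formula, 2A = |(4·(-4) − (-1)·2) + ((-1)·3 − 6·(-4)) + (6·2 − 4·3)| = 7, so the area is 7/2.
The number of boundary lattice points is Σ gcd(|Δx|,|Δy|) = gcd(5,6) + gcd(7,7) + gcd(2,1) = 1+7+1 = 9.
Scaling by 3 multiplies the area by 3² = 9 (so the new area is 63/2) and multiplies the boundary lattice-point count by 3, giving 27.
By Pick's theorem, the interior count of the dilated polygon is 63/2 − 27/2 + 1 = 19.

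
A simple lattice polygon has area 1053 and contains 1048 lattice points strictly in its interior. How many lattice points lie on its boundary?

Pick's theorem gives A = I + B/2 − 1, so B = 2(A − I + 1) = 2(1053 − 1048 + 1) = 12.

12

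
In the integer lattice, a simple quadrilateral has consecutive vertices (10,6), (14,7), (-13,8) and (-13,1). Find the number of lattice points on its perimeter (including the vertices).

The number of boundary lattice points is Σ gcd(|Δx|,|Δy|) = gcd(4,1) + gcd(27,1) + gcd(0,7) + gcd(23,5) = 1+1+7+1 = 10.

10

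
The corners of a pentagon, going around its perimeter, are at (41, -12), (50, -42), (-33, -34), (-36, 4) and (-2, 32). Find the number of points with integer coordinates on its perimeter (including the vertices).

The number of boundary lattice points is Σ gcd(|Δx|,|Δy|) = gcd(9,30) + gcd(83,8) + gcd(3,38) + gcd(34,28) + gcd(43,44) = 3+1+1+2+1 = 8.

8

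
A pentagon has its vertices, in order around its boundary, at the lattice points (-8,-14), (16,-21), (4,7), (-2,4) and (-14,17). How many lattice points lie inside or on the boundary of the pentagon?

By the shoelace formula, twice the signed area is |[(-8)·(-21) − 16·(-14)] + [16·7 − 4·(-21)] + [4·4 − (-2)·7] + [(-2)·17 − (-14)·4] + [(-14)·(-14) − (-8)·17]| = 972, so the area is 486.
Summing gcd(|Δx|,|Δy|) over the edges gives the boundary count: gcd(24,7) + gcd(12,28) + gcd(6,3) + gcd(12,13) + gcd(6,31) = 1+4+3+1+1 = 10.
Pick's theorem gives I = A − B/2 + 1 = 486 − 10/2 + 1 = 482, so the closed region contains I + B = 482 + 10 = 492 lattice points.

492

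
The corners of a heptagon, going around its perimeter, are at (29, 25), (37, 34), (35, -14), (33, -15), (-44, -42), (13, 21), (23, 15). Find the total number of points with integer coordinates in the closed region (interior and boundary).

The shoelace formula gives twice the area as |(29·34 − 37·25) + (37·(-14) − 35·34) + (35·(-15) − 33·(-14)) + (33·(-42) − (-44)·(-15)) + ((-44)·21 − 13·(-42)) + (13·15 − 23·21) + (23·25 − 29·15)| = 4282, so the area is 2141.
The number of boundary lattice points is Σ gcd(|Δx|,|Δy|) = gcd(8,9) + gcd(2,48) + gcd(2,1) + gcd(77,27) + gcd(57,63) + gcd(10,6) + gcd(6,10) = 1+2+1+1+3+2+2 = 12.
Pick's theorem gives I = A − B/2 + 1 = 2141 − 12/2 + 1 = 2136, so the closed region contains I + B = 2136 + 12 = 2148 lattice points.

2148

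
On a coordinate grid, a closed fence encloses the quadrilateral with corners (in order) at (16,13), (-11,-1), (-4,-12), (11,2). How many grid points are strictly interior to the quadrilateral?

244

Using the shoelace formula, 2A = |(16·(-1) − (-11)·13) + ((-11)·(-12) − (-4)·(-1)) + ((-4)·2 − 11·(-12)) + (11·13 − 16·2)| = 490, so the area is 245.
Along each edge there are gcd(|Δx|,|Δy|)+1 lattice points, so counting each shared vertex once the boundary has gcd(27,14) + gcd(7,11) + gcd(15,14) + gcd(5,11) = 1+1+1+1 = 4.
By Pick's theorem A = I + B/2 − 1, so I = 245 − 4/2 + 1 = 244.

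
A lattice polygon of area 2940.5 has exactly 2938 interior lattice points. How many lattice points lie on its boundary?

7

Pick's theorem gives A = I + B/2 − 1, so B = 2(A − I + 1) = 2(2940.5 − 2938 + 1) = 7.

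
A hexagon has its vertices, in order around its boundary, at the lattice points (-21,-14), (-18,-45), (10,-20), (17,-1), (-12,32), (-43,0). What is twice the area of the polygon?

4343

By the shoelace formula, twice the signed area is |[(-21)·(-45) − (-18)·(-14)] + [(-18)·(-20) − 10·(-45)] + [10·(-1) − 17·(-20)] + [17·32 − (-12)·(-1)] + [(-12)·0 − (-43)·32] + [(-43)·(-14) − (-21)·0]| = 4343, so the area is 4343/2.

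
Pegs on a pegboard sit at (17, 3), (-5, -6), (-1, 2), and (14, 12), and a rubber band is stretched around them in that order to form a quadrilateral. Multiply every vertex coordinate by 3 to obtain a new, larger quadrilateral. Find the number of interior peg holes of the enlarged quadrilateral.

Using the shoelace formula, 2A = |(17·(-6) − (-5)·3) + ((-5)·2 − (-1)·(-6)) + ((-1)·12 − 14·2) + (14·3 − 17·12)| = 305, so the area is 152.5.
The number of boundary lattice points is Σ gcd(|Δx|,|Δy|) = gcd(22,9) + gcd(4,8) + gcd(15,10) + gcd(3,9) = 1+4+5+3 = 13.
Scaling by 3 multiplies the area by 3² = 9 (so the new area is 1372.5) and multiplies the boundary lattice-point count by 3, giving 39.
By Pick's theorem, the interior count of the dilated polygon is 1372.5 − 39/2 + 1 = 1354.

1354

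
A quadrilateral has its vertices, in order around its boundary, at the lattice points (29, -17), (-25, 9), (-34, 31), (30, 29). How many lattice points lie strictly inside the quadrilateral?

The shoelace formula gives twice the area as |(29·9 − (-25)·(-17)) + ((-25)·31 − (-34)·9) + ((-34)·29 − 30·31) + (30·(-17) − 29·29)| = 3900, so the area is 1950.
The number of boundary lattice points is Σ gcd(|Δx|,|Δy|) = gcd(54,26) + gcd(9,22) + gcd(64,2) + gcd(1,46) = 2+1+2+1 = 6.
Pick's theorem gives I = A − B/2 + 1 = 1950 − 6/2 + 1 = 1948.

1948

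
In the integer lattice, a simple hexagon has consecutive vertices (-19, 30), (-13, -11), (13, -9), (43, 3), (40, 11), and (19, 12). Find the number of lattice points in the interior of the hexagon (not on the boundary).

The shoelace formula gives twice the area as |[(-19)·(-11) − (-13)·30] + [(-13)·(-9) − 13·(-11)] + [13·3 − 43·(-9)] + [43·11 − 40·3] + [40·12 − 19·11] + [19·30 − (-19)·12]| = 2707, so the area is 2707/2.
Along each edge there are gcd(|Δx|,|Δy|)+1 lattice points, so counting each shared vertex once the boundary has gcd(6,41) + gcd(26,2) + gcd(30,12) + gcd(3,8) + gcd(21,1) + gcd(38,18) = 1+2+6+1+1+2 = 13.
Pick's theorem gives I = A − B/2 + 1 = 2707/2 − 13/2 + 1 = 1348.

1348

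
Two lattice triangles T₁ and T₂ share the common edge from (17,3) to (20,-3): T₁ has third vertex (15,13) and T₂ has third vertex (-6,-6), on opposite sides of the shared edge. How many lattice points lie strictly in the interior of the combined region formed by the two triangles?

The union is the simple quadrilateral with vertices (17,3), (15,13), (20,-3), (-6,-6) in order.
By the shoelace formula, twice the signed area is |(17·13 − 15·3) + (15·(-3) − 20·13) + (20·(-6) − (-6)·(-3)) + ((-6)·3 − 17·(-6))| = 183, so the area is 91.5.
Along each edge there are gcd(|Δx|,|Δy|)+1 lattice points, so counting each shared vertex once the boundary has gcd(2,10) + gcd(5,16) + gcd(26,3) + gcd(23,9) = 2+1+1+1 = 5.
By Pick's theorem I = A − B/2 + 1 = 91.5 − 5/2 + 1 = 90.

90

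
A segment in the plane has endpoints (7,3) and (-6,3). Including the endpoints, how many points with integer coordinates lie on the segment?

The number of lattice points on a segment between lattice points is gcd(|Δx|,|Δy|) + 1 = gcd(13,0) + 1 = 13 + 1 = 14.

14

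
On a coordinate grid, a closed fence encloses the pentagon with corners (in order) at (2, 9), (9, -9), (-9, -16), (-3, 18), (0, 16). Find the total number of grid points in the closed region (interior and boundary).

By the shoelace formula, twice the signed area is |[2·(-9) − 9·9] + [9·(-16) − (-9)·(-9)] + [(-9)·18 − (-3)·(-16)] + [(-3)·16 − 0·18] + [0·9 − 2·16]| = 614, so the area is 307.
Along each edge there are gcd(|Δx|,|Δy|)+1 lattice points, so counting each shared vertex once the boundary has gcd(7,18) + gcd(18,7) + gcd(6,34) + gcd(3,2) + gcd(2,7) = 1+1+2+1+1 = 6.
Pick's theorem gives I = A − B/2 + 1 = 307 − 6/2 + 1 = 305, so the closed region contains I + B = 305 + 6 = 311 lattice points.

311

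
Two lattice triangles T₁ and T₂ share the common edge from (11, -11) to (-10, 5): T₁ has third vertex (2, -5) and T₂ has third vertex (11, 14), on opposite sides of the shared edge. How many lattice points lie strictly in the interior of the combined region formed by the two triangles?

256

The union is the simple quadrilateral with vertices (11, -11), (2, -5), (-10, 5), (11, 14) in order.
Using the shoelace formula, 2A = |[11·(-5) − 2·(-11)] + [2·5 − (-10)·(-5)] + [(-10)·14 − 11·5] + [11·(-11) − 11·14]| = 543, so the area is 543/2.
Along each edge there are gcd(|Δx|,|Δy|)+1 lattice points, so counting each shared vertex once the boundary has gcd(9,6) + gcd(12,10) + gcd(21,9) + gcd(0,25) = 3+2+3+25 = 33.
By Pick's theorem I = A − B/2 + 1 = 543/2 − 33/2 + 1 = 256.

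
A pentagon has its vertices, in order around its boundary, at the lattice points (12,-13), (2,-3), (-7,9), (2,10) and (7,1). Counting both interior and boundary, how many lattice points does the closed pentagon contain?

Using the shoelace formula, 2A = |[12·(-3) − 2·(-13)] + [2·9 − (-7)·(-3)] + [(-7)·10 − 2·9] + [2·1 − 7·10] + [7·(-13) − 12·1]| = 272, so the area is 136.
The number of boundary lattice points is Σ gcd(|Δx|,|Δy|) = gcd(10,10) + gcd(9,12) + gcd(9,1) + gcd(5,9) + gcd(5,14) = 10+3+1+1+1 = 16.
Pick's theorem gives I = A − B/2 + 1 = 136 − 16/2 + 1 = 129, so the closed region contains I + B = 129 + 16 = 145 lattice points.

145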